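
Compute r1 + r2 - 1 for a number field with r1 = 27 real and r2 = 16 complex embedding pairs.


By Dirichlet's unit theorem:
rank = r1 + r2 - 1
= 27 + 16 - 1
= 42

42


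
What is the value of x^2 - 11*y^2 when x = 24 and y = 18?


x^2 - d*y^2
= 24^2 - 11*18^2
= 576 - 3564
= -2988

-2988


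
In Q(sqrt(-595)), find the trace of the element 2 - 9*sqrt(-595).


Tr(a + b*sqrt(d)) = (a + b*sqrt(d)) + (a - b*sqrt(d)) = 2a
= 2 * (2)
= 4

4


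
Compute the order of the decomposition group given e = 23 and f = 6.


|D_P| = e * f
= 23 * 6
= 138

138


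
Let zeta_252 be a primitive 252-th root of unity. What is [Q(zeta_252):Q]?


The degree equals Euler's totient phi(252).
252 = 2^2 * 3^2 * 7
phi(252) = 72

72


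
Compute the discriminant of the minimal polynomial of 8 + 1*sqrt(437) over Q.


The element 8 + 1*sqrt(437) has minimal polynomial:
x^2 - 16*x - 373
Discriminant = (-16)^2 - 4*(-373)
= 256 + 1492
= 1748

1748


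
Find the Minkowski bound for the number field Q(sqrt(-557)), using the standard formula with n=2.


d = -557, d mod 4 = 3, so disc(K) = 4d = -2228; |disc(K)| = 2228
Imaginary quadratic field, so n = 2, s = r2 = 1, r1 = 0
M = (n!/n^n) * (4/pi)^s * sqrt(|disc(K)|) = (2!/2^2) * (4/pi)^1 * sqrt(2228)
= 0.5 * 1.273240 * 47.201695
= 30.0495

30.0495


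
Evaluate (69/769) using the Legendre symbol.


p = 769 is prime, so compute (69/769) with the reciprocity algorithm (Jacobi-symbol steps: pull out 2s via (2/n), flip via reciprocity, reduce):
  reciprocity: (69/769) -> +(769/69)
  reduce: (10/69)
  pull out 2: (2/69) = -1  (since 69 mod 8 = 5)
  reciprocity: (5/69) -> +(69/5)
  reduce: (4/5)
  pull out 2: (2/5) = -1  (since 5 mod 8 = 5)
  pull out 2: (2/5) = -1  (since 5 mod 8 = 5)
  (1/5) = 1
Product of signs = -1
(69/769) = -1

-1


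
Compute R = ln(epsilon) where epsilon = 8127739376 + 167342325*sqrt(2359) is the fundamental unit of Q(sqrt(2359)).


epsilon = 8127739376 + 167342325*sqrt(2359)
= 1.6255e+10
R = ln(1.6255e+10)
= 23.5117

23.5117


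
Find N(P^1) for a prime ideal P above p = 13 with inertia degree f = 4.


N(P^a) = p^(a*f)
= 13^(1*4)
= 13^4
= 28561

28561


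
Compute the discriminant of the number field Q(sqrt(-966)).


For K = Q(sqrt(d)) with d squarefree: disc(K) = d if d = 1 mod 4, and disc(K) = 4d if d = 2 or 3 mod 4.
Here d = -966, and d mod 4 = 2.
d = 2 mod 4, not 1 (O_K = Z[sqrt(d)]), so disc(K) = 4d = 4 * (-966) = -3864

-3864


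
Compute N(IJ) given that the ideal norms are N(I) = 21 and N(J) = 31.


N(IJ) = N(I) * N(J)
= 21 * 31
= 651

651


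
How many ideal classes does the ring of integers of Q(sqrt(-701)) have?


K = Q(sqrt(-701)). d mod 4 = 3, so D = disc(K) = 4d = -2804
h(K) equals the number of primitive reduced positive-definite forms (a, b, c) = a*x^2 + b*x*y + c*y^2 with b^2 - 4ac = D,
where reduced means |b| <= a <= c, with b >= 0 whenever |b| = a or a = c, and primitive means gcd(a, b, c) = 1.
Reduced forces 3a^2 <= |D| = 2804, so 1 <= a <= 30; b must have the parity of D, and c = (b^2 - D)/(4a) must be an integer >= a.
Enumerate a = 1..30, b in [-a, a]:
  a=1: (1, 0, 701)  [1]
  a=2: (2, 2, 351)  [1]
  a=3: (3, -2, 234), (3, 2, 234)  [2]
  a=4: none
  a=5: (5, -4, 141), (5, 4, 141)  [2]
  a=6: (6, -2, 117), (6, 2, 117)  [2]
  a=7..8: none
  a=9: (9, -2, 78), (9, 2, 78)  [2]
  a=10: (10, -6, 71), (10, 6, 71)  [2]
  a=11: (11, -10, 66), (11, 10, 66)  [2]
  a=12: none
  a=13: (13, -2, 54), (13, 2, 54)  [2]
  a=14: none
  a=15: (15, -14, 50), (15, -4, 47), (15, 4, 47), (15, 14, 50)  [4]
  a=16: none
  a=17: (17, -16, 45), (17, 16, 45)  [2]
  a=18: (18, -2, 39), (18, 2, 39)  [2]
  a=19..21: none
  a=22: (22, -10, 33), (22, 10, 33)  [2]
  a=23: (23, -18, 34), (23, 18, 34)  [2]
  a=24: none
  a=25: (25, -14, 30), (25, 14, 30)  [2]
  a=26: (26, -2, 27), (26, 2, 27)  [2]
  a=27..28: none
  a=29: (29, -26, 30), (29, 26, 30)  [2]
  a=30: none
Total reduced forms: 1 + 1 + 2 + 2 + 2 + 2 + 2 + 2 + 2 + 4 + 2 + 2 + 2 + 2 + 2 + 2 + 2 = 34
h = 34

34


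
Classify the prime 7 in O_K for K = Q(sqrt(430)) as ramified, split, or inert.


K = Q(sqrt(430)). Since d mod 4 = 2, disc(K) = 1720.
Check p | disc: 1720 mod 7 = 5.
p does not divide disc. Compute Legendre symbol (d/p):
3^((7-1)/2) mod 7 = -1
(d/p) = -1, so p is inert: (p) stays prime with e=1, f=2, g=1.
Therefore p is inert.

inert


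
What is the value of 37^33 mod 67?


p = 67 is prime and the exponent is (p-1)/2 = 33, so by Euler's criterion 37^33 = (37/67) = +1 or -1 mod 67.
Compute by square-and-multiply:
  33 = 32 + 1 (binary 100001)
  Repeated squaring mod 67: 37^1 = 37, 37^2 = 29, 37^4 = 37, 37^8 = 29, 37^16 = 37, 37^32 = 29
  37^33 = 37^32 * 37^1 = 29 * 37 mod 67
    29 * 37 = 1073 = 1 mod 67
  37^33 = 1 mod 67
Result 1: 37 is a quadratic residue mod 67.
37^33 mod 67 = 1

1


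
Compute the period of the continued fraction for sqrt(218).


Run the CF algorithm for sqrt(218).
a_0 = floor(sqrt(218)) = 14; set m_0=0, q_0=1.
Recurrence: m' = q*a - m,  q' = (d - m'^2)/q,  a' = floor((a_0 + m')/q').
  step 1: m=14, q=22, a=1
  step 2: m=8, q=7, a=3
  step 3: m=13, q=7, a=3
  step 4: m=8, q=22, a=1
  step 5: m=14, q=1, a=28
a_5 = 2*a_0 = 28, so the period closes here.
sqrt(218) = [14; 1, 3, 3, 1, 28]
Period length = 5

5


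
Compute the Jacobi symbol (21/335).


Compute (21/335) via quadratic reciprocity:
  reciprocity: (21/335) -> +(335/21)
  reduce: (20/21)
  pull out 2: (2/21) = -1  (since 21 mod 8 = 5)
  pull out 2: (2/21) = -1  (since 21 mod 8 = 5)
  reciprocity: (5/21) -> +(21/5)
  reduce: (1/5)
  (1/5) = 1
Product of signs = 1

1


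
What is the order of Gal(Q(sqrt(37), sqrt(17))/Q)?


The 2 square roots of distinct primes are multiplicatively independent over Q,
so [K:Q] = 2^2 and Gal(K/Q) is isomorphic to (Z/2Z)^2.
|Gal| = 2^2 = 4

4


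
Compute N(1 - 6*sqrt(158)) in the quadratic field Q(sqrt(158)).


N(a + b*sqrt(d)) = a^2 - d*b^2
= (1)^2 - (158)*(-6)^2
= 1 - 5688
= -5687

-5687


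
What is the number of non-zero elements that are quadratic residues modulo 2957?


For prime p, the number of non-zero quadratic residues is (p-1)/2.
= (2957-1)/2
= 1478

1478


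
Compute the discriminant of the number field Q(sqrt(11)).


For K = Q(sqrt(d)) with d squarefree: disc(K) = d if d = 1 mod 4, and disc(K) = 4d if d = 2 or 3 mod 4.
Here d = 11, and d mod 4 = 3.
d = 3 mod 4, not 1 (O_K = Z[sqrt(d)]), so disc(K) = 4d = 4 * (11) = 44

44


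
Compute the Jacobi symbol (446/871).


Compute (446/871) via quadratic reciprocity:
  pull out 2: (2/871) = +1  (since 871 mod 8 = 7)
  reciprocity: (223/871) -> -(871/223)
  reduce: (202/223)
  pull out 2: (2/223) = +1  (since 223 mod 8 = 7)
  reciprocity: (101/223) -> +(223/101)
  reduce: (21/101)
  reciprocity: (21/101) -> +(101/21)
  reduce: (17/21)
  reciprocity: (17/21) -> +(21/17)
  reduce: (4/17)
  pull out 2: (2/17) = +1  (since 17 mod 8 = 1)
  pull out 2: (2/17) = +1  (since 17 mod 8 = 1)
  (1/17) = 1
Product of signs = -1

-1


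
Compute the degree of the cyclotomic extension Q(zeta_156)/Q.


The degree equals Euler's totient phi(156).
156 = 2^2 * 3 * 13
phi(156) = 48

48


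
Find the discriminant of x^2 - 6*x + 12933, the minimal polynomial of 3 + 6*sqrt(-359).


The element 3 + 6*sqrt(-359) has minimal polynomial:
x^2 - 6*x + 12933
Discriminant = (-6)^2 - 4*(12933)
= 36 - 51732
= -51696

-51696


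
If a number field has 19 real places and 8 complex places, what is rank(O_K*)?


By Dirichlet's unit theorem:
rank = r1 + r2 - 1
= 19 + 8 - 1
= 26

26


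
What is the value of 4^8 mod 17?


p = 17 is prime and the exponent is (p-1)/2 = 8, so by Euler's criterion 4^8 = (4/17) = +1 or -1 mod 17.
Compute by square-and-multiply:
  8 = 8 (binary 1000)
  Repeated squaring mod 17: 4^1 = 4, 4^2 = 16, 4^4 = 1, 4^8 = 1
  4^8 = 1 mod 17
Result 1: 4 is a quadratic residue mod 17.
4^8 mod 17 = 1

1


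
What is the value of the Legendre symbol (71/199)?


p = 199 is prime, so compute (71/199) with the reciprocity algorithm (Jacobi-symbol steps: pull out 2s via (2/n), flip via reciprocity, reduce):
  reciprocity: (71/199) -> -(199/71)
  reduce: (57/71)
  reciprocity: (57/71) -> +(71/57)
  reduce: (14/57)
  pull out 2: (2/57) = +1  (since 57 mod 8 = 1)
  reciprocity: (7/57) -> +(57/7)
  reduce: (1/7)
  (1/7) = 1
Product of signs = -1
(71/199) = -1

-1


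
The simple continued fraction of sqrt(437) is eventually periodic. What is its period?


Run the CF algorithm for sqrt(437).
a_0 = floor(sqrt(437)) = 20; set m_0=0, q_0=1.
Recurrence: m' = q*a - m,  q' = (d - m'^2)/q,  a' = floor((a_0 + m')/q').
  step 1: m=20, q=37, a=1
  step 2: m=17, q=4, a=9
  step 3: m=19, q=19, a=2
  step 4: m=19, q=4, a=9
  step 5: m=17, q=37, a=1
  step 6: m=20, q=1, a=40
a_6 = 2*a_0 = 40, so the period closes here.
sqrt(437) = [20; 1, 9, 2, 9, 1, 40]
Period length = 6

6


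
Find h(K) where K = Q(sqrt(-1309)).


K = Q(sqrt(-1309)). d mod 4 = 3, so D = disc(K) = 4d = -5236
h(K) equals the number of primitive reduced positive-definite forms (a, b, c) = a*x^2 + b*x*y + c*y^2 with b^2 - 4ac = D,
where reduced means |b| <= a <= c, with b >= 0 whenever |b| = a or a = c, and primitive means gcd(a, b, c) = 1.
Reduced forces 3a^2 <= |D| = 5236, so 1 <= a <= 41; b must have the parity of D, and c = (b^2 - D)/(4a) must be an integer >= a.
Enumerate a = 1..41, b in [-a, a]:
  a=1: (1, 0, 1309)  [1]
  a=2: (2, 2, 655)  [1]
  a=3..4: none
  a=5: (5, -2, 262), (5, 2, 262)  [2]
  a=6: none
  a=7: (7, 0, 187)  [1]
  a=8..9: none
  a=10: (10, -2, 131), (10, 2, 131)  [2]
  a=11: (11, 0, 119)  [1]
  a=12: none
  a=13: (13, -4, 101), (13, 4, 101)  [2]
  a=14: (14, 14, 97)  [1]
  a=15..16: none
  a=17: (17, 0, 77)  [1]
  a=18..21: none
  a=22: (22, 22, 65)  [1]
  a=23: (23, -10, 58), (23, 10, 58)  [2]
  a=24: none
  a=25: (25, -8, 53), (25, 8, 53)  [2]
  a=26: (26, -22, 55), (26, 22, 55)  [2]
  a=27..28: none
  a=29: (29, -10, 46), (29, 10, 46)  [2]
  a=30..33: none
  a=34: (34, 34, 47)  [1]
  a=35: (35, -28, 43), (35, 28, 43)  [2]
  a=36..41: none
Total reduced forms: 1 + 1 + 2 + 1 + 2 + 1 + 2 + 1 + 1 + 1 + 2 + 2 + 2 + 2 + 1 + 2 = 24
h = 24

24


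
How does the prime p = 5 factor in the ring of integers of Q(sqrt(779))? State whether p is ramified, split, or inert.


K = Q(sqrt(779)). Since d mod 4 = 3, disc(K) = 3116.
Check p | disc: 3116 mod 5 = 1.
p does not divide disc. Compute Legendre symbol (d/p):
4^((5-1)/2) mod 5 = 1
(d/p) = 1, so p splits: (p) = P*P' with e=1, f=1, g=2.
Therefore p is split.

split


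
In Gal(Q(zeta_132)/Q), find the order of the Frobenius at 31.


The Frobenius at p in Gal(Q(zeta_n)/Q) = (Z/nZ)* is the class of p, so its order is ord_132(31), the smallest k >= 1 with 31^k = 1 mod 132.
n = 132 = 2^2 * 3 * 11, phi(132) = 40; the order divides phi(n).
Divisors of 40: 1, 2, 4, 5, 8, 10, 20, 40
Repeated squaring mod 132: 31^1 = 31, 31^2 = 37, 31^4 = 49, 31^8 = 25, 31^16 = 97, 31^32 = 37
Test divisors in increasing order:
  k=1: 31^1 = 31 mod 132
  k=2: 31^2 = 37 mod 132
  k=4: 31^4 = 49 mod 132
  k=5: 31^5 = 49 * 31 = 67 mod 132
  k=8: 31^8 = 25 mod 132
  k=10: 31^10 = 25 * 37 = 1 mod 132  <- first divisor giving 1
Order = 10

10


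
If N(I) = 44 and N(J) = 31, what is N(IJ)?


N(IJ) = N(I) * N(J)
= 44 * 31
= 1364

1364


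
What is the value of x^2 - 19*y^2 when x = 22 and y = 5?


x^2 - d*y^2
= 22^2 - 19*5^2
= 484 - 475
= 9

9


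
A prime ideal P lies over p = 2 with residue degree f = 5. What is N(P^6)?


N(P^a) = p^(a*f)
= 2^(6*5)
= 2^30
= 1073741824

1073741824


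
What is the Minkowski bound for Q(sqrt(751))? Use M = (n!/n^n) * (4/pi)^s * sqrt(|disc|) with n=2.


d = 751, d mod 4 = 3, so disc(K) = 4d = 3004; |disc(K)| = 3004
Real quadratic field, so n = 2, s = r2 = 0, r1 = 2
M = (n!/n^n) * (4/pi)^s * sqrt(|disc(K)|) = (2!/2^2) * (4/pi)^0 * sqrt(3004)
= 0.5 * 1.000000 * 54.808758
= 27.4044

27.4044


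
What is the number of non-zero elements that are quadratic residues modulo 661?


For prime p, the number of non-zero quadratic residues is (p-1)/2.
= (661-1)/2
= 330

330


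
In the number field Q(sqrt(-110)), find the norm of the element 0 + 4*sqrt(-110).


N(a + b*sqrt(d)) = a^2 - d*b^2
= (0)^2 - (-110)*(4)^2
= 0 + 1760
= 1760

1760


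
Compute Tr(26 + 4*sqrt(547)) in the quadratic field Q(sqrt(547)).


Tr(a + b*sqrt(d)) = (a + b*sqrt(d)) + (a - b*sqrt(d)) = 2a
= 2 * (26)
= 52

52


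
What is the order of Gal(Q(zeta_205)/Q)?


|Gal(Q(zeta_205)/Q)| = phi(205)
= 160

160


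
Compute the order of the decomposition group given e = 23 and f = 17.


|D_P| = e * f
= 23 * 17
= 391

391


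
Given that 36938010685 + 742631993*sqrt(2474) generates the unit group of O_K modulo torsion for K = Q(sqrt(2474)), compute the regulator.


epsilon = 36938010685 + 742631993*sqrt(2474)
= 7.3876e+10
R = ln(7.3876e+10)
= 25.0257

25.0257


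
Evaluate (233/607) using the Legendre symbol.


p = 607 is prime, so compute (233/607) with the reciprocity algorithm (Jacobi-symbol steps: pull out 2s via (2/n), flip via reciprocity, reduce):
  reciprocity: (233/607) -> +(607/233)
  reduce: (141/233)
  reciprocity: (141/233) -> +(233/141)
  reduce: (92/141)
  pull out 2: (2/141) = -1  (since 141 mod 8 = 5)
  pull out 2: (2/141) = -1  (since 141 mod 8 = 5)
  reciprocity: (23/141) -> +(141/23)
  reduce: (3/23)
  reciprocity: (3/23) -> -(23/3)
  reduce: (2/3)
  pull out 2: (2/3) = -1  (since 3 mod 8 = 3)
  (1/3) = 1
Product of signs = 1
(233/607) = 1

1


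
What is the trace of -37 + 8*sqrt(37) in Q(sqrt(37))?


Tr(a + b*sqrt(d)) = (a + b*sqrt(d)) + (a - b*sqrt(d)) = 2a
= 2 * (-37)
= -74

-74


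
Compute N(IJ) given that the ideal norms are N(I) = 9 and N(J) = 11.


N(IJ) = N(I) * N(J)
= 9 * 11
= 99

99


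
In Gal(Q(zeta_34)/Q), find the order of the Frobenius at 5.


The Frobenius at p in Gal(Q(zeta_n)/Q) = (Z/nZ)* is the class of p, so its order is ord_34(5), the smallest k >= 1 with 5^k = 1 mod 34.
n = 34 = 2 * 17, phi(34) = 16; the order divides phi(n).
Divisors of 16: 1, 2, 4, 8, 16
Repeated squaring mod 34: 5^1 = 5, 5^2 = 25, 5^4 = 13, 5^8 = 33, 5^16 = 1
Test divisors in increasing order:
  k=1: 5^1 = 5 mod 34
  k=2: 5^2 = 25 mod 34
  k=4: 5^4 = 13 mod 34
  k=8: 5^8 = 33 mod 34
  k=16: 5^16 = 1 mod 34  <- first divisor giving 1
Order = 16

16


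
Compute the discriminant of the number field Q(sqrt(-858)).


For K = Q(sqrt(d)) with d squarefree: disc(K) = d if d = 1 mod 4, and disc(K) = 4d if d = 2 or 3 mod 4.
Here d = -858, and d mod 4 = 2.
d = 2 mod 4, not 1 (O_K = Z[sqrt(d)]), so disc(K) = 4d = 4 * (-858) = -3432

-3432


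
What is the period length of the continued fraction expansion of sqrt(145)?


Run the CF algorithm for sqrt(145).
a_0 = floor(sqrt(145)) = 12; set m_0=0, q_0=1.
Recurrence: m' = q*a - m,  q' = (d - m'^2)/q,  a' = floor((a_0 + m')/q').
  step 1: m=12, q=1, a=24
a_1 = 2*a_0 = 24, so the period closes here.
sqrt(145) = [12; 24]
Period length = 1

1


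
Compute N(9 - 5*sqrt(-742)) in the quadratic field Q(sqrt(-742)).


N(a + b*sqrt(d)) = a^2 - d*b^2
= (9)^2 - (-742)*(-5)^2
= 81 + 18550
= 18631

18631


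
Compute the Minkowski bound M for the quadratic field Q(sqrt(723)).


d = 723, d mod 4 = 3, so disc(K) = 4d = 2892; |disc(K)| = 2892
Real quadratic field, so n = 2, s = r2 = 0, r1 = 2
M = (n!/n^n) * (4/pi)^s * sqrt(|disc(K)|) = (2!/2^2) * (4/pi)^0 * sqrt(2892)
= 0.5 * 1.000000 * 53.777319
= 26.8887

26.8887


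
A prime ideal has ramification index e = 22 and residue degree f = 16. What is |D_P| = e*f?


|D_P| = e * f
= 22 * 16
= 352

352


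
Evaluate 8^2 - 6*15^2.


x^2 - d*y^2
= 8^2 - 6*15^2
= 64 - 1350
= -1286

-1286


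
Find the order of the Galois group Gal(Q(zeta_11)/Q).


|Gal(Q(zeta_11)/Q)| = phi(11)
= 10

10


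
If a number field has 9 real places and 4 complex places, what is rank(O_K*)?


By Dirichlet's unit theorem:
rank = r1 + r2 - 1
= 9 + 4 - 1
= 12

12


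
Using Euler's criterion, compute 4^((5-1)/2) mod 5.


p = 5 is prime and the exponent is (p-1)/2 = 2, so by Euler's criterion 4^2 = (4/5) = +1 or -1 mod 5.
Compute by square-and-multiply:
  2 = 2 (binary 10)
  Repeated squaring mod 5: 4^1 = 4, 4^2 = 1
  4^2 = 1 mod 5
Result 1: 4 is a quadratic residue mod 5.
4^2 mod 5 = 1

1


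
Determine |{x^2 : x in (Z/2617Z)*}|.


For prime p, the number of non-zero quadratic residues is (p-1)/2.
= (2617-1)/2
= 1308

1308


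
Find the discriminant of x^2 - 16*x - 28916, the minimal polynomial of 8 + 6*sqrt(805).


The element 8 + 6*sqrt(805) has minimal polynomial:
x^2 - 16*x - 28916
Discriminant = (-16)^2 - 4*(-28916)
= 256 + 115664
= 115920

115920


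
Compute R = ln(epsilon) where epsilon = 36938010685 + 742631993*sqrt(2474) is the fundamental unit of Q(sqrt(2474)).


epsilon = 36938010685 + 742631993*sqrt(2474)
= 7.3876e+10
R = ln(7.3876e+10)
= 25.0257

25.0257


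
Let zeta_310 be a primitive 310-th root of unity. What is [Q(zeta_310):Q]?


The degree equals Euler's totient phi(310).
310 = 2 * 5 * 31
phi(310) = 120

120


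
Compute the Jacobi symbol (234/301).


Compute (234/301) via quadratic reciprocity:
  pull out 2: (2/301) = -1  (since 301 mod 8 = 5)
  reciprocity: (117/301) -> +(301/117)
  reduce: (67/117)
  reciprocity: (67/117) -> +(117/67)
  reduce: (50/67)
  pull out 2: (2/67) = -1  (since 67 mod 8 = 3)
  reciprocity: (25/67) -> +(67/25)
  reduce: (17/25)
  reciprocity: (17/25) -> +(25/17)
  reduce: (8/17)
  pull out 2: (2/17) = +1  (since 17 mod 8 = 1)
  pull out 2: (2/17) = +1  (since 17 mod 8 = 1)
  pull out 2: (2/17) = +1  (since 17 mod 8 = 1)
  (1/17) = 1
Product of signs = 1

1


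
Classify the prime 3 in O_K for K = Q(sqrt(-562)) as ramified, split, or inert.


K = Q(sqrt(-562)). Since d mod 4 = 2, disc(K) = -2248.
Check p | disc: -2248 mod 3 = 2.
p does not divide disc. Compute Legendre symbol (d/p):
2^((3-1)/2) mod 3 = -1
(d/p) = -1, so p is inert: (p) stays prime with e=1, f=2, g=1.
Therefore p is inert.

inert


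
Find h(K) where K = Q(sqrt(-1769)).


K = Q(sqrt(-1769)). d mod 4 = 3, so D = disc(K) = 4d = -7076
h(K) equals the number of primitive reduced positive-definite forms (a, b, c) = a*x^2 + b*x*y + c*y^2 with b^2 - 4ac = D,
where reduced means |b| <= a <= c, with b >= 0 whenever |b| = a or a = c, and primitive means gcd(a, b, c) = 1.
Reduced forces 3a^2 <= |D| = 7076, so 1 <= a <= 48; b must have the parity of D, and c = (b^2 - D)/(4a) must be an integer >= a.
Enumerate a = 1..48, b in [-a, a]:
  a=1: (1, 0, 1769)  [1]
  a=2: (2, 2, 885)  [1]
  a=3: (3, -2, 590), (3, 2, 590)  [2]
  a=4: none
  a=5: (5, -2, 354), (5, 2, 354)  [2]
  a=6: (6, -2, 295), (6, 2, 295)  [2]
  a=7: (7, -6, 254), (7, 6, 254)  [2]
  a=8: none
  a=9: (9, -4, 197), (9, 4, 197)  [2]
  a=10: (10, -2, 177), (10, 2, 177)  [2]
  a=11..12: none
  a=13: (13, -10, 138), (13, 10, 138)  [2]
  a=14: (14, -6, 127), (14, 6, 127)  [2]
  a=15: (15, -8, 119), (15, -2, 118), (15, 2, 118), (15, 8, 119)  [4]
  a=16: none
  a=17: (17, -8, 105), (17, 8, 105)  [2]
  a=18: (18, -14, 101), (18, 14, 101)  [2]
  a=19: (19, -12, 95), (19, 12, 95)  [2]
  a=20: none
  a=21: (21, -20, 89), (21, -8, 85), (21, 8, 85), (21, 20, 89)  [4]
  a=22: none
  a=23: (23, -10, 78), (23, 10, 78)  [2]
  a=24: none
  a=25: (25, -18, 74), (25, 18, 74)  [2]
  a=26: (26, -10, 69), (26, 10, 69)  [2]
  a=27: (27, -22, 70), (27, 22, 70)  [2]
  a=28: none
  a=29: (29, 0, 61)  [1]
  a=30: (30, -22, 63), (30, -2, 59), (30, 2, 59), (30, 22, 63)  [4]
  a=31..33: none
  a=34: (34, -26, 57), (34, 26, 57)  [2]
  a=35: (35, -22, 54), (35, -8, 51), (35, 8, 51), (35, 22, 54)  [4]
  a=36: none
  a=37: (37, -18, 50), (37, 18, 50)  [2]
  a=38: (38, -26, 51), (38, 26, 51)  [2]
  a=39: (39, -16, 47), (39, -10, 46), (39, 10, 46), (39, 16, 47)  [4]
  a=40..41: none
  a=42: (42, -34, 49), (42, -22, 45), (42, 22, 45), (42, 34, 49)  [4]
  a=43..44: none
  a=45: (45, 32, 45)  [1]
  a=46..48: none
Total reduced forms: 1 + 1 + 2 + 2 + 2 + 2 + 2 + 2 + 2 + 2 + 4 + 2 + 2 + 2 + 4 + 2 + 2 + 2 + 2 + 1 + 4 + 2 + 4 + 2 + 2 + 4 + 4 + 1 = 64
h = 64

64


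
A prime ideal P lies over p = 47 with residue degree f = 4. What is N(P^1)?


N(P^a) = p^(a*f)
= 47^(1*4)
= 47^4
= 4879681

4879681


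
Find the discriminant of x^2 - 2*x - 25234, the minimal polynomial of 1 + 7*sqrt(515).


The element 1 + 7*sqrt(515) has minimal polynomial:
x^2 - 2*x - 25234
Discriminant = (-2)^2 - 4*(-25234)
= 4 + 100936
= 100940

100940


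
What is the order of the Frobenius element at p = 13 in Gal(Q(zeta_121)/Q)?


The Frobenius at p in Gal(Q(zeta_n)/Q) = (Z/nZ)* is the class of p, so its order is ord_121(13), the smallest k >= 1 with 13^k = 1 mod 121.
n = 121 = 11^2, phi(121) = 110; the order divides phi(n).
Divisors of 110: 1, 2, 5, 10, 11, 22, 55, 110
Repeated squaring mod 121: 13^1 = 13, 13^2 = 48, 13^4 = 5, 13^8 = 25, 13^16 = 20, 13^32 = 37, 13^64 = 38
Test divisors in increasing order:
  k=1: 13^1 = 13 mod 121
  k=2: 13^2 = 48 mod 121
  k=5: 13^5 = 5 * 13 = 65 mod 121
  k=10: 13^10 = 25 * 48 = 111 mod 121
  k=11: 13^11 = 25 * 48 * 13 = 112 mod 121
  k=22: 13^22 = 20 * 5 * 48 = 81 mod 121
  k=55: 13^55 = 37 * 20 * 5 * 48 * 13 = 120 mod 121
  k=110: 13^110 = 38 * 37 * 25 * 5 * 48 = 1 mod 121  <- first divisor giving 1
Order = 110

110


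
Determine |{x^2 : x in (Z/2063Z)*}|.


For prime p, the number of non-zero quadratic residues is (p-1)/2.
= (2063-1)/2
= 1031

1031


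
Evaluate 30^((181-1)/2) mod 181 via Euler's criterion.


p = 181 is prime and the exponent is (p-1)/2 = 90, so by Euler's criterion 30^90 = (30/181) = +1 or -1 mod 181.
Compute by square-and-multiply:
  90 = 64 + 16 + 8 + 2 (binary 1011010)
  Repeated squaring mod 181: 30^1 = 30, 30^2 = 176, 30^4 = 25, 30^8 = 82, 30^16 = 27, 30^32 = 5, 30^64 = 25
  30^90 = 30^64 * 30^16 * 30^8 * 30^2 = 25 * 27 * 82 * 176 mod 181
    25 * 27 = 675 = 132 mod 181
    132 * 82 = 10824 = 145 mod 181
    145 * 176 = 25520 = 180 mod 181
  30^90 = 180 mod 181
Result 180 = p - 1 = -1 mod 181: 30 is a quadratic non-residue mod 181. As a residue in [0, p-1] the value is 180.
30^90 mod 181 = 180

180


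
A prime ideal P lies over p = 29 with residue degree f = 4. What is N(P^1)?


N(P^a) = p^(a*f)
= 29^(1*4)
= 29^4
= 707281

707281


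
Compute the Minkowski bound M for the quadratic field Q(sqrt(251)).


d = 251, d mod 4 = 3, so disc(K) = 4d = 1004; |disc(K)| = 1004
Real quadratic field, so n = 2, s = r2 = 0, r1 = 2
M = (n!/n^n) * (4/pi)^s * sqrt(|disc(K)|) = (2!/2^2) * (4/pi)^0 * sqrt(1004)
= 0.5 * 1.000000 * 31.685959
= 15.8430

15.8430


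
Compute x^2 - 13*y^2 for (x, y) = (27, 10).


x^2 - d*y^2
= 27^2 - 13*10^2
= 729 - 1300
= -571

-571


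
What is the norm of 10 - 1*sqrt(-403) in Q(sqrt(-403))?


N(a + b*sqrt(d)) = a^2 - d*b^2
= (10)^2 - (-403)*(-1)^2
= 100 + 403
= 503

503


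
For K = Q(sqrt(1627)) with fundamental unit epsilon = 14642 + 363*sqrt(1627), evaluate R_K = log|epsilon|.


epsilon = 14642 + 363*sqrt(1627)
= 29284.0000
R = ln(29284.0000)
= 10.2848

10.2848


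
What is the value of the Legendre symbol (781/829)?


p = 829 is prime, so compute (781/829) with the reciprocity algorithm (Jacobi-symbol steps: pull out 2s via (2/n), flip via reciprocity, reduce):
  reciprocity: (781/829) -> +(829/781)
  reduce: (48/781)
  pull out 2: (2/781) = -1  (since 781 mod 8 = 5)
  pull out 2: (2/781) = -1  (since 781 mod 8 = 5)
  pull out 2: (2/781) = -1  (since 781 mod 8 = 5)
  pull out 2: (2/781) = -1  (since 781 mod 8 = 5)
  reciprocity: (3/781) -> +(781/3)
  reduce: (1/3)
  (1/3) = 1
Product of signs = 1
(781/829) = 1

1


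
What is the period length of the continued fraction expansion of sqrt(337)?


Run the CF algorithm for sqrt(337).
a_0 = floor(sqrt(337)) = 18; set m_0=0, q_0=1.
Recurrence: m' = q*a - m,  q' = (d - m'^2)/q,  a' = floor((a_0 + m')/q').
  step 1: m=18, q=13, a=2
  step 2: m=8, q=21, a=1
  step 3: m=13, q=8, a=3
  step 4: m=11, q=27, a=1
  step 5: m=16, q=3, a=11
  step 6: m=17, q=16, a=2
  step 7: m=15, q=7, a=4
  step 8: m=13, q=24, a=1
  step 9: m=11, q=9, a=3
  step 10: m=16, q=9, a=3
  step 11: m=11, q=24, a=1
  step 12: m=13, q=7, a=4
  step 13: m=15, q=16, a=2
  step 14: m=17, q=3, a=11
  step 15: m=16, q=27, a=1
  step 16: m=11, q=8, a=3
  step 17: m=13, q=21, a=1
  step 18: m=8, q=13, a=2
  step 19: m=18, q=1, a=36
a_19 = 2*a_0 = 36, so the period closes here.
sqrt(337) = [18; 2, 1, 3, 1, 11, 2, 4, 1, 3, 3, 1, 4, 2, 11, 1, 3, 1, 2, 36]
Period length = 19

19


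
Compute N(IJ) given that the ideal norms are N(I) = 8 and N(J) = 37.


N(IJ) = N(I) * N(J)
= 8 * 37
= 296

296


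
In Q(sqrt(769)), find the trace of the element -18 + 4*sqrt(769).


Tr(a + b*sqrt(d)) = (a + b*sqrt(d)) + (a - b*sqrt(d)) = 2a
= 2 * (-18)
= -36

-36


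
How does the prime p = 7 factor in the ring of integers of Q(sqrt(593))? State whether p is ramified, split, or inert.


K = Q(sqrt(593)). Since d mod 4 = 1, disc(K) = 593.
Check p | disc: 593 mod 7 = 5.
p does not divide disc. Compute Legendre symbol (d/p):
5^((7-1)/2) mod 7 = -1
(d/p) = -1, so p is inert: (p) stays prime with e=1, f=2, g=1.
Therefore p is inert.

inert


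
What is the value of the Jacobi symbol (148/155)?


Compute (148/155) via quadratic reciprocity:
  pull out 2: (2/155) = -1  (since 155 mod 8 = 3)
  pull out 2: (2/155) = -1  (since 155 mod 8 = 3)
  reciprocity: (37/155) -> +(155/37)
  reduce: (7/37)
  reciprocity: (7/37) -> +(37/7)
  reduce: (2/7)
  pull out 2: (2/7) = +1  (since 7 mod 8 = 7)
  (1/7) = 1
Product of signs = 1

1


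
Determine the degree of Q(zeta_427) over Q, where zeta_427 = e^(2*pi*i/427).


The degree equals Euler's totient phi(427).
427 = 7 * 61
phi(427) = 360

360


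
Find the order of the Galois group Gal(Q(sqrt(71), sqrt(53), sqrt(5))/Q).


The 3 square roots of distinct primes are multiplicatively independent over Q,
so [K:Q] = 2^3 and Gal(K/Q) is isomorphic to (Z/2Z)^3.
|Gal| = 2^3 = 8

8


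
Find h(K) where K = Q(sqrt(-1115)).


K = Q(sqrt(-1115)). d mod 4 = 1, so D = disc(K) = d = -1115
h(K) equals the number of primitive reduced positive-definite forms (a, b, c) = a*x^2 + b*x*y + c*y^2 with b^2 - 4ac = D,
where reduced means |b| <= a <= c, with b >= 0 whenever |b| = a or a = c, and primitive means gcd(a, b, c) = 1.
Reduced forces 3a^2 <= |D| = 1115, so 1 <= a <= 19; b must have the parity of D, and c = (b^2 - D)/(4a) must be an integer >= a.
Enumerate a = 1..19, b in [-a, a]:
  a=1: (1, 1, 279)  [1]
  a=2: none
  a=3: (3, -1, 93), (3, 1, 93)  [2]
  a=4: none
  a=5: (5, 5, 57)  [1]
  a=6..8: none
  a=9: (9, -1, 31), (9, 1, 31)  [2]
  a=10..12: none
  a=13: (13, -9, 23), (13, 9, 23)  [2]
  a=14: none
  a=15: (15, -5, 19), (15, 5, 19)  [2]
  a=16..19: none
Total reduced forms: 1 + 2 + 1 + 2 + 2 + 2 = 10
h = 10

10


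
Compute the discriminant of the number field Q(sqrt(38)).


For K = Q(sqrt(d)) with d squarefree: disc(K) = d if d = 1 mod 4, and disc(K) = 4d if d = 2 or 3 mod 4.
Here d = 38, and d mod 4 = 2.
d = 2 mod 4, not 1 (O_K = Z[sqrt(d)]), so disc(K) = 4d = 4 * (38) = 152

152


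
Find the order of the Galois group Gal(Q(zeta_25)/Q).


|Gal(Q(zeta_25)/Q)| = phi(25)
= 20

20


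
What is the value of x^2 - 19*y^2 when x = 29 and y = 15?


x^2 - d*y^2
= 29^2 - 19*15^2
= 841 - 4275
= -3434

-3434


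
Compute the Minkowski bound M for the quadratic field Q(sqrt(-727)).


d = -727, d mod 4 = 1, so disc(K) = d = -727; |disc(K)| = 727
Imaginary quadratic field, so n = 2, s = r2 = 1, r1 = 0
M = (n!/n^n) * (4/pi)^s * sqrt(|disc(K)|) = (2!/2^2) * (4/pi)^1 * sqrt(727)
= 0.5 * 1.273240 * 26.962938
= 17.1651

17.1651


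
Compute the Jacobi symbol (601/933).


Compute (601/933) via quadratic reciprocity:
  reciprocity: (601/933) -> +(933/601)
  reduce: (332/601)
  pull out 2: (2/601) = +1  (since 601 mod 8 = 1)
  pull out 2: (2/601) = +1  (since 601 mod 8 = 1)
  reciprocity: (83/601) -> +(601/83)
  reduce: (20/83)
  pull out 2: (2/83) = -1  (since 83 mod 8 = 3)
  pull out 2: (2/83) = -1  (since 83 mod 8 = 3)
  reciprocity: (5/83) -> +(83/5)
  reduce: (3/5)
  reciprocity: (3/5) -> +(5/3)
  reduce: (2/3)
  pull out 2: (2/3) = -1  (since 3 mod 8 = 3)
  (1/3) = 1
Product of signs = -1

-1


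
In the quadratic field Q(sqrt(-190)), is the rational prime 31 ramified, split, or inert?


K = Q(sqrt(-190)). Since d mod 4 = 2, disc(K) = -760.
Check p | disc: -760 mod 31 = 15.
p does not divide disc. Compute Legendre symbol (d/p):
27^((31-1)/2) mod 31 = -1
(d/p) = -1, so p is inert: (p) stays prime with e=1, f=2, g=1.
Therefore p is inert.

inert


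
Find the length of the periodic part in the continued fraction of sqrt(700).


Run the CF algorithm for sqrt(700).
a_0 = floor(sqrt(700)) = 26; set m_0=0, q_0=1.
Recurrence: m' = q*a - m,  q' = (d - m'^2)/q,  a' = floor((a_0 + m')/q').
  step 1: m=26, q=24, a=2
  step 2: m=22, q=9, a=5
  step 3: m=23, q=19, a=2
  step 4: m=15, q=25, a=1
  step 5: m=10, q=24, a=1
  step 6: m=14, q=21, a=1
  step 7: m=7, q=31, a=1
  step 8: m=24, q=4, a=12
  step 9: m=24, q=31, a=1
  step 10: m=7, q=21, a=1
  step 11: m=14, q=24, a=1
  step 12: m=10, q=25, a=1
  step 13: m=15, q=19, a=2
  step 14: m=23, q=9, a=5
  step 15: m=22, q=24, a=2
  step 16: m=26, q=1, a=52
a_16 = 2*a_0 = 52, so the period closes here.
sqrt(700) = [26; 2, 5, 2, 1, 1, 1, 1, 12, 1, 1, 1, 1, 2, 5, 2, 52]
Period length = 16

16


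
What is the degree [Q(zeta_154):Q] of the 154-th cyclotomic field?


The degree equals Euler's totient phi(154).
154 = 2 * 7 * 11
phi(154) = 60

60


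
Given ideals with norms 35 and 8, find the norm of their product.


N(IJ) = N(I) * N(J)
= 35 * 8
= 280

280


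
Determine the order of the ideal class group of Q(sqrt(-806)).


K = Q(sqrt(-806)). d mod 4 = 2, so D = disc(K) = 4d = -3224
h(K) equals the number of primitive reduced positive-definite forms (a, b, c) = a*x^2 + b*x*y + c*y^2 with b^2 - 4ac = D,
where reduced means |b| <= a <= c, with b >= 0 whenever |b| = a or a = c, and primitive means gcd(a, b, c) = 1.
Reduced forces 3a^2 <= |D| = 3224, so 1 <= a <= 32; b must have the parity of D, and c = (b^2 - D)/(4a) must be an integer >= a.
Enumerate a = 1..32, b in [-a, a]:
  a=1: (1, 0, 806)  [1]
  a=2: (2, 0, 403)  [1]
  a=3: (3, -2, 269), (3, 2, 269)  [2]
  a=4: none
  a=5: (5, -4, 162), (5, 4, 162)  [2]
  a=6: (6, -4, 135), (6, 4, 135)  [2]
  a=7..8: none
  a=9: (9, -4, 90), (9, 4, 90)  [2]
  a=10: (10, -4, 81), (10, 4, 81)  [2]
  a=11..12: none
  a=13: (13, 0, 62)  [1]
  a=14: none
  a=15: (15, -14, 57), (15, -4, 54), (15, 4, 54), (15, 14, 57)  [4]
  a=16..17: none
  a=18: (18, -4, 45), (18, 4, 45)  [2]
  a=19: (19, -14, 45), (19, 14, 45)  [2]
  a=20..24: none
  a=25: (25, -24, 38), (25, 24, 38)  [2]
  a=26: (26, 0, 31)  [1]
  a=27: (27, -4, 30), (27, 4, 30)  [2]
  a=28: none
  a=29: (29, -16, 30), (29, 16, 30)  [2]
  a=30..32: none
Total reduced forms: 1 + 1 + 2 + 2 + 2 + 2 + 2 + 1 + 4 + 2 + 2 + 2 + 1 + 2 + 2 = 28
h = 28

28


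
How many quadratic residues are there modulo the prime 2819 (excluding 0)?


For prime p, the number of non-zero quadratic residues is (p-1)/2.
= (2819-1)/2
= 1409

1409


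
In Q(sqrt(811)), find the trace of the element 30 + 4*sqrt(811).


Tr(a + b*sqrt(d)) = (a + b*sqrt(d)) + (a - b*sqrt(d)) = 2a
= 2 * (30)
= 60

60


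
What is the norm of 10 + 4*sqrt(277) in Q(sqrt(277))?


N(a + b*sqrt(d)) = a^2 - d*b^2
= (10)^2 - (277)*(4)^2
= 100 - 4432
= -4332

-4332


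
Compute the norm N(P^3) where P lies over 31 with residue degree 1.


N(P^a) = p^(a*f)
= 31^(3*1)
= 31^3
= 29791

29791


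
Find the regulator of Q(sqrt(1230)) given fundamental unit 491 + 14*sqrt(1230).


epsilon = 491 + 14*sqrt(1230)
= 981.9990
R = ln(981.9990)
= 6.8896

6.8896


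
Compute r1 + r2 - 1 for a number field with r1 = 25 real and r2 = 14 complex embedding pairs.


By Dirichlet's unit theorem:
rank = r1 + r2 - 1
= 25 + 14 - 1
= 38

38


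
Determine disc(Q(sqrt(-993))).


For K = Q(sqrt(d)) with d squarefree: disc(K) = d if d = 1 mod 4, and disc(K) = 4d if d = 2 or 3 mod 4.
Here d = -993, and d mod 4 = 3.
d = 3 mod 4, not 1 (O_K = Z[sqrt(d)]), so disc(K) = 4d = 4 * (-993) = -3972

-3972


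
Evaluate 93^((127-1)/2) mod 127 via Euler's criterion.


p = 127 is prime and the exponent is (p-1)/2 = 63, so by Euler's criterion 93^63 = (93/127) = +1 or -1 mod 127.
Compute by square-and-multiply:
  63 = 32 + 16 + 8 + 4 + 2 + 1 (binary 111111)
  Repeated squaring mod 127: 93^1 = 93, 93^2 = 13, 93^4 = 42, 93^8 = 113, 93^16 = 69, 93^32 = 62
  93^63 = 93^32 * 93^16 * 93^8 * 93^4 * 93^2 * 93^1 = 62 * 69 * 113 * 42 * 13 * 93 mod 127
    62 * 69 = 4278 = 87 mod 127
    87 * 113 = 9831 = 52 mod 127
    52 * 42 = 2184 = 25 mod 127
    25 * 13 = 325 = 71 mod 127
    71 * 93 = 6603 = 126 mod 127
  93^63 = 126 mod 127
Result 126 = p - 1 = -1 mod 127: 93 is a quadratic non-residue mod 127. As a residue in [0, p-1] the value is 126.
93^63 mod 127 = 126

126


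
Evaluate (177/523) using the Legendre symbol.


p = 523 is prime, so compute (177/523) with the reciprocity algorithm (Jacobi-symbol steps: pull out 2s via (2/n), flip via reciprocity, reduce):
  reciprocity: (177/523) -> +(523/177)
  reduce: (169/177)
  reciprocity: (169/177) -> +(177/169)
  reduce: (8/169)
  pull out 2: (2/169) = +1  (since 169 mod 8 = 1)
  pull out 2: (2/169) = +1  (since 169 mod 8 = 1)
  pull out 2: (2/169) = +1  (since 169 mod 8 = 1)
  (1/169) = 1
Product of signs = 1
(177/523) = 1

1


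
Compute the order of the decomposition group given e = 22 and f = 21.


|D_P| = e * f
= 22 * 21
= 462

462


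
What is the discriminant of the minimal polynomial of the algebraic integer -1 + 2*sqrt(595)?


The element -1 + 2*sqrt(595) has minimal polynomial:
x^2 + 2*x - 2379
Discriminant = (2)^2 - 4*(-2379)
= 4 + 9516
= 9520

9520


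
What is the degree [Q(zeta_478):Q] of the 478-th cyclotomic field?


The degree equals Euler's totient phi(478).
478 = 2 * 239
phi(478) = 238

238


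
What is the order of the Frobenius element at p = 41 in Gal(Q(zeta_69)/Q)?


The Frobenius at p in Gal(Q(zeta_n)/Q) = (Z/nZ)* is the class of p, so its order is ord_69(41), the smallest k >= 1 with 41^k = 1 mod 69.
n = 69 = 3 * 23, phi(69) = 44; the order divides phi(n).
Divisors of 44: 1, 2, 4, 11, 22, 44
Repeated squaring mod 69: 41^1 = 41, 41^2 = 25, 41^4 = 4, 41^8 = 16, 41^16 = 49, 41^32 = 55
Test divisors in increasing order:
  k=1: 41^1 = 41 mod 69
  k=2: 41^2 = 25 mod 69
  k=4: 41^4 = 4 mod 69
  k=11: 41^11 = 16 * 25 * 41 = 47 mod 69
  k=22: 41^22 = 49 * 4 * 25 = 1 mod 69  <- first divisor giving 1
Order = 22

22


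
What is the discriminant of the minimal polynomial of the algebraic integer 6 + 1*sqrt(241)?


The element 6 + 1*sqrt(241) has minimal polynomial:
x^2 - 12*x - 205
Discriminant = (-12)^2 - 4*(-205)
= 144 + 820
= 964

964


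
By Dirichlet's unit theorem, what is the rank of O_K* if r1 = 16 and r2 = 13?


By Dirichlet's unit theorem:
rank = r1 + r2 - 1
= 16 + 13 - 1
= 28

28


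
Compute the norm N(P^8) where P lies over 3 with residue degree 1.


N(P^a) = p^(a*f)
= 3^(8*1)
= 3^8
= 6561

6561


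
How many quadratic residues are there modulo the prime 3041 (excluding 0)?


For prime p, the number of non-zero quadratic residues is (p-1)/2.
= (3041-1)/2
= 1520

1520


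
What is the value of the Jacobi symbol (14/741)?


Compute (14/741) via quadratic reciprocity:
  pull out 2: (2/741) = -1  (since 741 mod 8 = 5)
  reciprocity: (7/741) -> +(741/7)
  reduce: (6/7)
  pull out 2: (2/7) = +1  (since 7 mod 8 = 7)
  reciprocity: (3/7) -> -(7/3)
  reduce: (1/3)
  (1/3) = 1
Product of signs = 1

1


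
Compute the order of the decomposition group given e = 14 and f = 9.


|D_P| = e * f
= 14 * 9
= 126

126


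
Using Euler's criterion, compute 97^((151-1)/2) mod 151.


p = 151 is prime and the exponent is (p-1)/2 = 75, so by Euler's criterion 97^75 = (97/151) = +1 or -1 mod 151.
Compute by square-and-multiply:
  75 = 64 + 8 + 2 + 1 (binary 1001011)
  Repeated squaring mod 151: 97^1 = 97, 97^2 = 47, 97^4 = 95, 97^8 = 116, 97^16 = 17, 97^32 = 138, 97^64 = 18
  97^75 = 97^64 * 97^8 * 97^2 * 97^1 = 18 * 116 * 47 * 97 mod 151
    18 * 116 = 2088 = 125 mod 151
    125 * 47 = 5875 = 137 mod 151
    137 * 97 = 13289 = 1 mod 151
  97^75 = 1 mod 151
Result 1: 97 is a quadratic residue mod 151.
97^75 mod 151 = 1

1


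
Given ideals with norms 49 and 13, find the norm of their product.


N(IJ) = N(I) * N(J)
= 49 * 13
= 637

637


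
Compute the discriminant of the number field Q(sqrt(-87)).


For K = Q(sqrt(d)) with d squarefree: disc(K) = d if d = 1 mod 4, and disc(K) = 4d if d = 2 or 3 mod 4.
Here d = -87, and d mod 4 = 1.
d = 1 mod 4 (O_K = Z[(1+sqrt(d))/2]), so disc(K) = d = -87

-87


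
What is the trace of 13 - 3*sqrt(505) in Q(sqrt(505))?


Tr(a + b*sqrt(d)) = (a + b*sqrt(d)) + (a - b*sqrt(d)) = 2a
= 2 * (13)
= 26

26


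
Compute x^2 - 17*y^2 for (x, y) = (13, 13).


x^2 - d*y^2
= 13^2 - 17*13^2
= 169 - 2873
= -2704

-2704


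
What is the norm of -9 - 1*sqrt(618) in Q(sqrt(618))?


N(a + b*sqrt(d)) = a^2 - d*b^2
= (-9)^2 - (618)*(-1)^2
= 81 - 618
= -537

-537


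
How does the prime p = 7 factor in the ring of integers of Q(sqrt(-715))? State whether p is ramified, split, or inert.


K = Q(sqrt(-715)). Since d mod 4 = 1, disc(K) = -715.
Check p | disc: -715 mod 7 = 6.
p does not divide disc. Compute Legendre symbol (d/p):
6^((7-1)/2) mod 7 = -1
(d/p) = -1, so p is inert: (p) stays prime with e=1, f=2, g=1.
Therefore p is inert.

inert


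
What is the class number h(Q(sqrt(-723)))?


K = Q(sqrt(-723)). d mod 4 = 1, so D = disc(K) = d = -723
h(K) equals the number of primitive reduced positive-definite forms (a, b, c) = a*x^2 + b*x*y + c*y^2 with b^2 - 4ac = D,
where reduced means |b| <= a <= c, with b >= 0 whenever |b| = a or a = c, and primitive means gcd(a, b, c) = 1.
Reduced forces 3a^2 <= |D| = 723, so 1 <= a <= 15; b must have the parity of D, and c = (b^2 - D)/(4a) must be an integer >= a.
Enumerate a = 1..15, b in [-a, a]:
  a=1: (1, 1, 181)  [1]
  a=2: none
  a=3: (3, 3, 61)  [1]
  a=4..10: none
  a=11: (11, -5, 17), (11, 5, 17)  [2]
  a=12..15: none
Total reduced forms: 1 + 1 + 2 = 4
h = 4

4


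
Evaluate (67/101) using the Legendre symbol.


p = 101 is prime, so compute (67/101) with the reciprocity algorithm (Jacobi-symbol steps: pull out 2s via (2/n), flip via reciprocity, reduce):
  reciprocity: (67/101) -> +(101/67)
  reduce: (34/67)
  pull out 2: (2/67) = -1  (since 67 mod 8 = 3)
  reciprocity: (17/67) -> +(67/17)
  reduce: (16/17)
  pull out 2: (2/17) = +1  (since 17 mod 8 = 1)
  pull out 2: (2/17) = +1  (since 17 mod 8 = 1)
  pull out 2: (2/17) = +1  (since 17 mod 8 = 1)
  pull out 2: (2/17) = +1  (since 17 mod 8 = 1)
  (1/17) = 1
Product of signs = -1
(67/101) = -1

-1


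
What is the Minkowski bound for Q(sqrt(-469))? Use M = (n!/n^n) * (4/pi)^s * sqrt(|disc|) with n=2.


d = -469, d mod 4 = 3, so disc(K) = 4d = -1876; |disc(K)| = 1876
Imaginary quadratic field, so n = 2, s = r2 = 1, r1 = 0
M = (n!/n^n) * (4/pi)^s * sqrt(|disc(K)|) = (2!/2^2) * (4/pi)^1 * sqrt(1876)
= 0.5 * 1.273240 * 43.312816
= 27.5738

27.5738


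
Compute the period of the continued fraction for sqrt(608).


Run the CF algorithm for sqrt(608).
a_0 = floor(sqrt(608)) = 24; set m_0=0, q_0=1.
Recurrence: m' = q*a - m,  q' = (d - m'^2)/q,  a' = floor((a_0 + m')/q').
  step 1: m=24, q=32, a=1
  step 2: m=8, q=17, a=1
  step 3: m=9, q=31, a=1
  step 4: m=22, q=4, a=11
  step 5: m=22, q=31, a=1
  step 6: m=9, q=17, a=1
  step 7: m=8, q=32, a=1
  step 8: m=24, q=1, a=48
a_8 = 2*a_0 = 48, so the period closes here.
sqrt(608) = [24; 1, 1, 1, 11, 1, 1, 1, 48]
Period length = 8

8


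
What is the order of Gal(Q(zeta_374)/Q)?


|Gal(Q(zeta_374)/Q)| = phi(374)
= 160

160


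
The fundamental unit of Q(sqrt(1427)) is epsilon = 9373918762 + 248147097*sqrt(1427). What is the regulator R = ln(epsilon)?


epsilon = 9373918762 + 248147097*sqrt(1427)
= 1.8748e+10
R = ln(1.8748e+10)
= 23.6543

23.6543
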